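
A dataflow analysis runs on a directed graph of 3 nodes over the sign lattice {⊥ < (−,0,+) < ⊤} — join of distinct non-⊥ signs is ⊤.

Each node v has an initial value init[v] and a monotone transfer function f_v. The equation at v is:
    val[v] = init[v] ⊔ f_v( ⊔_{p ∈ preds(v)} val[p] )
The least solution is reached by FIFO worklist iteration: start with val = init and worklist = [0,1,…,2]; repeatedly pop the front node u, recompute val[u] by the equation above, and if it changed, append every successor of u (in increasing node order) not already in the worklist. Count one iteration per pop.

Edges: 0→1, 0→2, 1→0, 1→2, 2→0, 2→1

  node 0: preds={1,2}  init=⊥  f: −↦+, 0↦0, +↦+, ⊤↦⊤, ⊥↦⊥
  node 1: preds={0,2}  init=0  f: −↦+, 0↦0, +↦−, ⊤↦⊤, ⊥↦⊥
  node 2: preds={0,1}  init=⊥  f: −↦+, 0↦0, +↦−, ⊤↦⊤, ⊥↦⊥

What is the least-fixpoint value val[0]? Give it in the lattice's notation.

Iteration log — 5 steps:
  step 1. node 0  ⊔preds=0  new=0  old=⊥  +wl: 
  step 2. node 1  ⊔preds=0  new=0  stable
  step 3. node 2  ⊔preds=0  new=0  old=⊥  +wl: 0,1
  step 4. node 0  ⊔preds=0  new=0  stable
  step 5. node 1  ⊔preds=0  new=0  stable

Least fixpoint reached:
  node 0: 0
  node 1: 0
  node 2: 0

0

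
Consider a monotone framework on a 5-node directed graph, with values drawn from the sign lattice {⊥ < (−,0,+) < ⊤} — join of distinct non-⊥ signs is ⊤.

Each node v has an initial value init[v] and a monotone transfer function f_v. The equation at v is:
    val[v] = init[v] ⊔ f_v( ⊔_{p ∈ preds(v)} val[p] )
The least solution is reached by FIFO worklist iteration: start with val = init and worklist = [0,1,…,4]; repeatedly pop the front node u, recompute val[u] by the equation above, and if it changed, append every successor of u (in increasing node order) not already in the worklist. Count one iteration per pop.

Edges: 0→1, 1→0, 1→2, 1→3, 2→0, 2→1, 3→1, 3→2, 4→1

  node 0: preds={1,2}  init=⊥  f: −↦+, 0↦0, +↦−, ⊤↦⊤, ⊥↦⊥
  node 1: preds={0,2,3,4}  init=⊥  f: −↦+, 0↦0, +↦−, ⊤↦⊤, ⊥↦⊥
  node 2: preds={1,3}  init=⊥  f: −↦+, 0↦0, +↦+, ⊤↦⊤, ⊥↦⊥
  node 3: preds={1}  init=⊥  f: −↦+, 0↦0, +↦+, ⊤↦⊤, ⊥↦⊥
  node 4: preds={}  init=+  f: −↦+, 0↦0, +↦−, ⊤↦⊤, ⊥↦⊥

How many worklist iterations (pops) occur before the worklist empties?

Trace (12 dequeues):
  [1] u=0 | in ⊥ | out ⊥ | ==
  [2] u=1 | in + | out − | prev ⊥ | push {0}
  [3] u=2 | in − | out + | prev ⊥ | push {1}
  [4] u=3 | in − | out + | prev ⊥ | push {2}
  [5] u=4 | in ⊥ | out + | ==
  [6] u=0 | in ⊤ | out ⊤ | prev ⊥ | push {}
  [7] u=1 | in ⊤ | out ⊤ | prev − | push {0,3}
  [8] u=2 | in ⊤ | out ⊤ | prev + | push {1}
  [9] u=0 | in ⊤ | out ⊤ | ==
  [10] u=3 | in ⊤ | out ⊤ | prev + | push {2}
  [11] u=1 | in ⊤ | out ⊤ | ==
  [12] u=2 | in ⊤ | out ⊤ | ==

Converged values:
  [0] ⊤
  [1] ⊤
  [2] ⊤
  [3] ⊤
  [4] +

12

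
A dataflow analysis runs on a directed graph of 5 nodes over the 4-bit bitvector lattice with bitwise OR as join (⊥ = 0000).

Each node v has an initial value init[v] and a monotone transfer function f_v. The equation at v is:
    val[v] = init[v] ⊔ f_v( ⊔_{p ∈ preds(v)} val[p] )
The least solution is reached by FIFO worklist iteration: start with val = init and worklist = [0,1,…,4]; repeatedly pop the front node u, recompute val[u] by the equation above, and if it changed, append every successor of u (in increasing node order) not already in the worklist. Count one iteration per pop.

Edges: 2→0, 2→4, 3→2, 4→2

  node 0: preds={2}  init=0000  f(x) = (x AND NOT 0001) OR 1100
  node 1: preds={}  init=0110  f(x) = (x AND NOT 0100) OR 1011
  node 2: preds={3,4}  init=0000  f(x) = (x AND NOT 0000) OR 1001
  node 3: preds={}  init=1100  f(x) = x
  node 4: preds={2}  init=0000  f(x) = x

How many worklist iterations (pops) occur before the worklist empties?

7

Worklist (7 pops):
  #1 pop 0: in=0000 → 1100 (was 0000); enqueue []
  #2 pop 1: in=0000 → 1111 (was 0110); enqueue []
  #3 pop 2: in=1100 → 1101 (was 0000); enqueue [0]
  #4 pop 3: in=0000 → 1100 (no change)
  #5 pop 4: in=1101 → 1101 (was 0000); enqueue [2]
  #6 pop 0: in=1101 → 1100 (no change)
  #7 pop 2: in=1101 → 1101 (no change)

Fixpoint:
  val[0] = 1100
  val[1] = 1111
  val[2] = 1101
  val[3] = 1100
  val[4] = 1101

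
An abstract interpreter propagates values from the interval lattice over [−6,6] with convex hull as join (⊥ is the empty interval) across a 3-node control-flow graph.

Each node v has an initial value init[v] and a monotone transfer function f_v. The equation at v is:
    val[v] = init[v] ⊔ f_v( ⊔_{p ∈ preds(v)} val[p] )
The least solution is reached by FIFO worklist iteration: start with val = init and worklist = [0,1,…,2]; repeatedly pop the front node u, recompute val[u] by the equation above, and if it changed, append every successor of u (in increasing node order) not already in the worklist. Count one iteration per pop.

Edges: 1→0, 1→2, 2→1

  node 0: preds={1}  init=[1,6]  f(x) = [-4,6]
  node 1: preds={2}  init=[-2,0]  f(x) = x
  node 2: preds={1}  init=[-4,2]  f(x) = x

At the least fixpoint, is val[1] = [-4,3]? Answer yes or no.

Worklist (4 pops):
  #1 pop 0: in=[-2,0] → [-4,6] (was [1,6]); enqueue []
  #2 pop 1: in=[-4,2] → [-4,2] (was [-2,0]); enqueue [0]
  #3 pop 2: in=[-4,2] → [-4,2] (no change)
  #4 pop 0: in=[-4,2] → [-4,6] (no change)

Fixpoint:
  val[0] = [-4,6]
  val[1] = [-4,2]
  val[2] = [-4,2]

no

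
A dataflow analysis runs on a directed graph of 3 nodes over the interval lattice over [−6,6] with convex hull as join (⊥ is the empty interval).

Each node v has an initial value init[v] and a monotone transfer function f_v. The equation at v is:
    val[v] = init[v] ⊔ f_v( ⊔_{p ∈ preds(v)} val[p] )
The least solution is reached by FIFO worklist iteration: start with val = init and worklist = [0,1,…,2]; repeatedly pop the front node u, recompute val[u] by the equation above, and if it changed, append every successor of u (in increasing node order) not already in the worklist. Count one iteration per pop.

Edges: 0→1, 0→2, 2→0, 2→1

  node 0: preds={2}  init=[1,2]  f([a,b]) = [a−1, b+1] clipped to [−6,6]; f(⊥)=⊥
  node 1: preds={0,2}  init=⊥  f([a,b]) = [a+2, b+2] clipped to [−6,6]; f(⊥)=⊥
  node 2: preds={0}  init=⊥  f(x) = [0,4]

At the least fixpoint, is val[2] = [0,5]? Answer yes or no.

no

Worklist (6 pops):
  #1 pop 0: in=⊥ → [1,2] (no change)
  #2 pop 1: in=[1,2] → [3,4] (was ⊥); enqueue []
  #3 pop 2: in=[1,2] → [0,4] (was ⊥); enqueue [0,1]
  #4 pop 0: in=[0,4] → [-1,5] (was [1,2]); enqueue [2]
  #5 pop 1: in=[-1,5] → [1,6] (was [3,4]); enqueue []
  #6 pop 2: in=[-1,5] → [0,4] (no change)

Fixpoint:
  val[0] = [-1,5]
  val[1] = [1,6]
  val[2] = [0,4]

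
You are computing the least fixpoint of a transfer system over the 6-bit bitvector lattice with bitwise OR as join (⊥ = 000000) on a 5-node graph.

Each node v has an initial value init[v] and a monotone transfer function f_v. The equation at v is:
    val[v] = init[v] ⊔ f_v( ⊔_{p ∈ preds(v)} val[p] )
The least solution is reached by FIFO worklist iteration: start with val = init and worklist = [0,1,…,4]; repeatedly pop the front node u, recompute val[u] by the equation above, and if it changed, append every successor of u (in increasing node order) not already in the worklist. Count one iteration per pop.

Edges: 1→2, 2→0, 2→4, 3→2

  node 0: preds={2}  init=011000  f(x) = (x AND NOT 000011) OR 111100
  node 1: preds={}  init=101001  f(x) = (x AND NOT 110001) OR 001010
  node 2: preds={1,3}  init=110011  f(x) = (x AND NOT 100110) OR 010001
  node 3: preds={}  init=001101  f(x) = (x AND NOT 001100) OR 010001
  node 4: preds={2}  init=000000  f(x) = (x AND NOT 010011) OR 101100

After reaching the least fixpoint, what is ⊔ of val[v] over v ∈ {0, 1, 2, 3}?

Worklist (7 pops):
  #1 pop 0: in=110011 → 111100 (was 011000); enqueue []
  #2 pop 1: in=000000 → 101011 (was 101001); enqueue []
  #3 pop 2: in=101111 → 111011 (was 110011); enqueue [0]
  #4 pop 3: in=000000 → 011101 (was 001101); enqueue [2]
  #5 pop 4: in=111011 → 101100 (was 000000); enqueue []
  #6 pop 0: in=111011 → 111100 (no change)
  #7 pop 2: in=111111 → 111011 (no change)

Fixpoint:
  val[0] = 111100
  val[1] = 101011
  val[2] = 111011
  val[3] = 011101
  val[4] = 101100

111111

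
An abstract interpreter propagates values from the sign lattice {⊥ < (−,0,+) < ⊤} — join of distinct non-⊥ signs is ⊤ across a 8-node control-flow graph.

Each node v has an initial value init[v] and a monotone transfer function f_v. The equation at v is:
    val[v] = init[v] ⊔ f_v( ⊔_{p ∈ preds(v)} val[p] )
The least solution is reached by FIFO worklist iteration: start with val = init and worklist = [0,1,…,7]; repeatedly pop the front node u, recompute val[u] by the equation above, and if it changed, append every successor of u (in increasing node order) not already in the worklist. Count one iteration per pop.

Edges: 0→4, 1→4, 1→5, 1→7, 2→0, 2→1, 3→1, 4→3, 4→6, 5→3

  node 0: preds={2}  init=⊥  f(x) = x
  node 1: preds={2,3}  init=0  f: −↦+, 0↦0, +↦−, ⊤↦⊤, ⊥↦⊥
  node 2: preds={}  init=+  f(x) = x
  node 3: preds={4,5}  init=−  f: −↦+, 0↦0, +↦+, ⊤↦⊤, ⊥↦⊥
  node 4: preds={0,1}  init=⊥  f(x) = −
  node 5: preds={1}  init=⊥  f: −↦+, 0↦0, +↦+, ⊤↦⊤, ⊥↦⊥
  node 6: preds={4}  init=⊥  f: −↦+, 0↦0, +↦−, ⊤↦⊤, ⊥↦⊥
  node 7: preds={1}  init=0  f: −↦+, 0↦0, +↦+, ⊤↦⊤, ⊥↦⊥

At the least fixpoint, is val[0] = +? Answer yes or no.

yes

Worklist (10 pops):
  #1 pop 0: in=+ → + (was ⊥); enqueue []
  #2 pop 1: in=⊤ → ⊤ (was 0); enqueue []
  #3 pop 2: in=⊥ → + (no change)
  #4 pop 3: in=⊥ → − (no change)
  #5 pop 4: in=⊤ → − (was ⊥); enqueue [3]
  #6 pop 5: in=⊤ → ⊤ (was ⊥); enqueue []
  #7 pop 6: in=− → + (was ⊥); enqueue []
  #8 pop 7: in=⊤ → ⊤ (was 0); enqueue []
  #9 pop 3: in=⊤ → ⊤ (was −); enqueue [1]
  #10 pop 1: in=⊤ → ⊤ (no change)

Fixpoint:
  val[0] = +
  val[1] = ⊤
  val[2] = +
  val[3] = ⊤
  val[4] = −
  val[5] = ⊤
  val[6] = +
  val[7] = ⊤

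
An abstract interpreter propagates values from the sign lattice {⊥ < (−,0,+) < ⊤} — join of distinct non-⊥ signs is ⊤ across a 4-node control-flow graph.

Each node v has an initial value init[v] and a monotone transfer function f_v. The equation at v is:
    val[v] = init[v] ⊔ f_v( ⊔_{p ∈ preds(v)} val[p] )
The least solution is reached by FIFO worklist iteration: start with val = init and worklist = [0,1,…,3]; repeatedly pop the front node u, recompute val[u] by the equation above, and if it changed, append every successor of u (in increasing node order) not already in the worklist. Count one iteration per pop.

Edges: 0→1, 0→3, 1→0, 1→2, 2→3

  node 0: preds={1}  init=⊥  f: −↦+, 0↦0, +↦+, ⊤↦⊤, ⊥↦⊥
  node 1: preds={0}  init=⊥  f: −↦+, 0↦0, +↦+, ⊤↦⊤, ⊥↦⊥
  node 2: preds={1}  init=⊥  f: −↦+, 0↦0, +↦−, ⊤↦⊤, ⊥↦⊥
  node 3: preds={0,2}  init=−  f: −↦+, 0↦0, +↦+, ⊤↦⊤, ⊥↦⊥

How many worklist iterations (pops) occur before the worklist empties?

4

Iteration log — 4 steps:
  step 1. node 0  ⊔preds=⊥  new=⊥  stable
  step 2. node 1  ⊔preds=⊥  new=⊥  stable
  step 3. node 2  ⊔preds=⊥  new=⊥  stable
  step 4. node 3  ⊔preds=⊥  new=−  stable

Least fixpoint reached:
  node 0: ⊥
  node 1: ⊥
  node 2: ⊥
  node 3: −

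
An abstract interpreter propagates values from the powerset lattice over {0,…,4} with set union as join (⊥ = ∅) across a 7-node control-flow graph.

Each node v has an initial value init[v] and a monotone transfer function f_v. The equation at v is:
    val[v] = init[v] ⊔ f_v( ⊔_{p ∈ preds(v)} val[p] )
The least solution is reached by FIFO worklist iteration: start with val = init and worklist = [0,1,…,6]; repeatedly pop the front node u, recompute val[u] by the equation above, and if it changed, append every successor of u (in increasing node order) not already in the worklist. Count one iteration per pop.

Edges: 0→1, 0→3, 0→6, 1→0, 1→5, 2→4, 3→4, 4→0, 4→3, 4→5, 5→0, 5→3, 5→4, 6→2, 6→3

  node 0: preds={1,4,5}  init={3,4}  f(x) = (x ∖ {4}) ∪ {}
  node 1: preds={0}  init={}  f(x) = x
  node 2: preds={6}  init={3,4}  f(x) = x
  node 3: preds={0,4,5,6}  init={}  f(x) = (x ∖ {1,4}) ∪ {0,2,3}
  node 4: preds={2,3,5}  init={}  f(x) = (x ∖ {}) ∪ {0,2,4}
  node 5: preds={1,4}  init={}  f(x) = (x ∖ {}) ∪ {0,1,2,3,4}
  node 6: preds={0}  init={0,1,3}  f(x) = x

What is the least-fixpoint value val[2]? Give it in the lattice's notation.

Iteration log — 18 steps:
  step 1. node 0  ⊔preds={}  new={3,4}  stable
  step 2. node 1  ⊔preds={3,4}  new={3,4}  old={}  +wl: 0
  step 3. node 2  ⊔preds={0,1,3}  new={0,1,3,4}  old={3,4}  +wl: 
  step 4. node 3  ⊔preds={0,1,3,4}  new={0,2,3}  old={}  +wl: 
  step 5. node 4  ⊔preds={0,1,2,3,4}  new={0,1,2,3,4}  old={}  +wl: 3
  step 6. node 5  ⊔preds={0,1,2,3,4}  new={0,1,2,3,4}  old={}  +wl: 4
  step 7. node 6  ⊔preds={3,4}  new={0,1,3,4}  old={0,1,3}  +wl: 2
  step 8. node 0  ⊔preds={0,1,2,3,4}  new={0,1,2,3,4}  old={3,4}  +wl: 1,6
  step 9. node 3  ⊔preds={0,1,2,3,4}  new={0,2,3}  stable
  step 10. node 4  ⊔preds={0,1,2,3,4}  new={0,1,2,3,4}  stable
  step 11. node 2  ⊔preds={0,1,3,4}  new={0,1,3,4}  stable
  step 12. node 1  ⊔preds={0,1,2,3,4}  new={0,1,2,3,4}  old={3,4}  +wl: 0,5
  step 13. node 6  ⊔preds={0,1,2,3,4}  new={0,1,2,3,4}  old={0,1,3,4}  +wl: 2,3
  step 14. node 0  ⊔preds={0,1,2,3,4}  new={0,1,2,3,4}  stable
  step 15. node 5  ⊔preds={0,1,2,3,4}  new={0,1,2,3,4}  stable
  step 16. node 2  ⊔preds={0,1,2,3,4}  new={0,1,2,3,4}  old={0,1,3,4}  +wl: 4
  step 17. node 3  ⊔preds={0,1,2,3,4}  new={0,2,3}  stable
  step 18. node 4  ⊔preds={0,1,2,3,4}  new={0,1,2,3,4}  stable

Least fixpoint reached:
  node 0: {0,1,2,3,4}
  node 1: {0,1,2,3,4}
  node 2: {0,1,2,3,4}
  node 3: {0,2,3}
  node 4: {0,1,2,3,4}
  node 5: {0,1,2,3,4}
  node 6: {0,1,2,3,4}

{0,1,2,3,4}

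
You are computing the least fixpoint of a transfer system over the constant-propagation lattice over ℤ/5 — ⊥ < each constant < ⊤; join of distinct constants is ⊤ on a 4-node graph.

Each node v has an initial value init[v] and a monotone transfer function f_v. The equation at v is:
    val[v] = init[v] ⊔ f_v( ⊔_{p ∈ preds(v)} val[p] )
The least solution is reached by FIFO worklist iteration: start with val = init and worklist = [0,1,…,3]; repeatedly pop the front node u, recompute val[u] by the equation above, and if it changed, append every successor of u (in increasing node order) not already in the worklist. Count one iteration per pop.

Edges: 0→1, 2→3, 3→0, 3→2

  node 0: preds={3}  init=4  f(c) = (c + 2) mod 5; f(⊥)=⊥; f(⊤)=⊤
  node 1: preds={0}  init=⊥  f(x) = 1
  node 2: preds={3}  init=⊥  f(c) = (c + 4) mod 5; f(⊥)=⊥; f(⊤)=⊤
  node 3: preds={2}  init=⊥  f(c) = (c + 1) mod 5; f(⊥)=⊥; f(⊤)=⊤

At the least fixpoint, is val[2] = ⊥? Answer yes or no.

Worklist (4 pops):
  #1 pop 0: in=⊥ → 4 (no change)
  #2 pop 1: in=4 → 1 (was ⊥); enqueue []
  #3 pop 2: in=⊥ → ⊥ (no change)
  #4 pop 3: in=⊥ → ⊥ (no change)

Fixpoint:
  val[0] = 4
  val[1] = 1
  val[2] = ⊥
  val[3] = ⊥

yes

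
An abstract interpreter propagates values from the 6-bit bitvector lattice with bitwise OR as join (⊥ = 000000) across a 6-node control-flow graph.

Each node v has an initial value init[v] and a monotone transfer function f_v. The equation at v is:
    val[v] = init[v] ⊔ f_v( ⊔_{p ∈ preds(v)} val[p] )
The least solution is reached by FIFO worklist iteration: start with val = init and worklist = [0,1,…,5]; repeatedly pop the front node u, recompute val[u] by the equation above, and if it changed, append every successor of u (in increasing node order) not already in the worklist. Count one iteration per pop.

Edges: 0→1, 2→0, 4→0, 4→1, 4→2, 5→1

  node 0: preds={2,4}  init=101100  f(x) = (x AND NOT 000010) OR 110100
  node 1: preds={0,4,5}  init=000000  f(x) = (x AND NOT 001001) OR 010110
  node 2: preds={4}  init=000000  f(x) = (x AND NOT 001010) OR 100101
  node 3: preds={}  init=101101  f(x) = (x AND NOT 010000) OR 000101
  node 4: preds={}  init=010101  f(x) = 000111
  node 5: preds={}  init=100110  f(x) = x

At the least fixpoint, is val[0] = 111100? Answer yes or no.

no

Trace (9 dequeues):
  [1] u=0 | in 010101 | out 111101 | prev 101100 | push {}
  [2] u=1 | in 111111 | out 110110 | prev 000000 | push {}
  [3] u=2 | in 010101 | out 110101 | prev 000000 | push {0}
  [4] u=3 | in 000000 | out 101101 | ==
  [5] u=4 | in 000000 | out 010111 | prev 010101 | push {1,2}
  [6] u=5 | in 000000 | out 100110 | ==
  [7] u=0 | in 110111 | out 111101 | ==
  [8] u=1 | in 111111 | out 110110 | ==
  [9] u=2 | in 010111 | out 110101 | ==

Converged values:
  [0] 111101
  [1] 110110
  [2] 110101
  [3] 101101
  [4] 010111
  [5] 100110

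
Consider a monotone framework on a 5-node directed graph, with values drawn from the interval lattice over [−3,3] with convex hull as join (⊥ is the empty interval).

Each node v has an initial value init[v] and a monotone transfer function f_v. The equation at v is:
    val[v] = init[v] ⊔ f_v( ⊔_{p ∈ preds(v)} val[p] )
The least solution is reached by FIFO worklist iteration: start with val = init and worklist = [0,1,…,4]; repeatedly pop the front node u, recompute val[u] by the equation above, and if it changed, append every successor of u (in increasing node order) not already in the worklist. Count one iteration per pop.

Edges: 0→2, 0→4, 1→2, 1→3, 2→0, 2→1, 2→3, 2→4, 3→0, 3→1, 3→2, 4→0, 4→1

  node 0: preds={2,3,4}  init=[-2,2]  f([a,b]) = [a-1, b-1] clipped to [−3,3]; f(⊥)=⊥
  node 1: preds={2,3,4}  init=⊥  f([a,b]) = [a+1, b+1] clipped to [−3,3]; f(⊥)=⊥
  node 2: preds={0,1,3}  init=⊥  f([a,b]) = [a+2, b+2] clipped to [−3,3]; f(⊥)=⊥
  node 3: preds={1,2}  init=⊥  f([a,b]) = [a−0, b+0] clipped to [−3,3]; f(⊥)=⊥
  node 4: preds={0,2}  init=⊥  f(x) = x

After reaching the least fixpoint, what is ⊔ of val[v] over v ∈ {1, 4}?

[-3,3]

Trace (17 dequeues):
  [1] u=0 | in ⊥ | out [-2,2] | ==
  [2] u=1 | in ⊥ | out ⊥ | ==
  [3] u=2 | in [-2,2] | out [0,3] | prev ⊥ | push {0,1}
  [4] u=3 | in [0,3] | out [0,3] | prev ⊥ | push {2}
  [5] u=4 | in [-2,3] | out [-2,3] | prev ⊥ | push {}
  [6] u=0 | in [-2,3] | out [-3,2] | prev [-2,2] | push {4}
  [7] u=1 | in [-2,3] | out [-1,3] | prev ⊥ | push {3}
  [8] u=2 | in [-3,3] | out [-1,3] | prev [0,3] | push {0,1}
  [9] u=4 | in [-3,3] | out [-3,3] | prev [-2,3] | push {}
  [10] u=3 | in [-1,3] | out [-1,3] | prev [0,3] | push {2}
  [11] u=0 | in [-3,3] | out [-3,2] | ==
  [12] u=1 | in [-3,3] | out [-2,3] | prev [-1,3] | push {3}
  [13] u=2 | in [-3,3] | out [-1,3] | ==
  [14] u=3 | in [-2,3] | out [-2,3] | prev [-1,3] | push {0,1,2}
  [15] u=0 | in [-3,3] | out [-3,2] | ==
  [16] u=1 | in [-3,3] | out [-2,3] | ==
  [17] u=2 | in [-3,3] | out [-1,3] | ==

Converged values:
  [0] [-3,2]
  [1] [-2,3]
  [2] [-1,3]
  [3] [-2,3]
  [4] [-3,3]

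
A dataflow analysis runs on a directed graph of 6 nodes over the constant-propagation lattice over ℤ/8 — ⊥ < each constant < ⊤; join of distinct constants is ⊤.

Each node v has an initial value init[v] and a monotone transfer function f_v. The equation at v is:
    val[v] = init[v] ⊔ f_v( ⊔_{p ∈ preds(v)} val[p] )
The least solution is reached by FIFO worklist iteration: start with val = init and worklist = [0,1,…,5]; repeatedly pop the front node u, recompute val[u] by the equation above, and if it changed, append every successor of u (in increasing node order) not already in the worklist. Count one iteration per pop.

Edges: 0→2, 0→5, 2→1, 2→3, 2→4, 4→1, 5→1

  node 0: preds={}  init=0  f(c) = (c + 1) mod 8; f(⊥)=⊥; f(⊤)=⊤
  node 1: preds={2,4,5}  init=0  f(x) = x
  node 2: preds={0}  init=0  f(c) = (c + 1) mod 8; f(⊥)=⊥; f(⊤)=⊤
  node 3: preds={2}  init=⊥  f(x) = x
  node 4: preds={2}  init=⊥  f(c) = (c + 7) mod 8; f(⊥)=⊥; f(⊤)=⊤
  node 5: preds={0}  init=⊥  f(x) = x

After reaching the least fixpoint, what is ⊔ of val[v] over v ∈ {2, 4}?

⊤

Worklist (7 pops):
  #1 pop 0: in=⊥ → 0 (no change)
  #2 pop 1: in=0 → 0 (no change)
  #3 pop 2: in=0 → ⊤ (was 0); enqueue [1]
  #4 pop 3: in=⊤ → ⊤ (was ⊥); enqueue []
  #5 pop 4: in=⊤ → ⊤ (was ⊥); enqueue []
  #6 pop 5: in=0 → 0 (was ⊥); enqueue []
  #7 pop 1: in=⊤ → ⊤ (was 0); enqueue []

Fixpoint:
  val[0] = 0
  val[1] = ⊤
  val[2] = ⊤
  val[3] = ⊤
  val[4] = ⊤
  val[5] = 0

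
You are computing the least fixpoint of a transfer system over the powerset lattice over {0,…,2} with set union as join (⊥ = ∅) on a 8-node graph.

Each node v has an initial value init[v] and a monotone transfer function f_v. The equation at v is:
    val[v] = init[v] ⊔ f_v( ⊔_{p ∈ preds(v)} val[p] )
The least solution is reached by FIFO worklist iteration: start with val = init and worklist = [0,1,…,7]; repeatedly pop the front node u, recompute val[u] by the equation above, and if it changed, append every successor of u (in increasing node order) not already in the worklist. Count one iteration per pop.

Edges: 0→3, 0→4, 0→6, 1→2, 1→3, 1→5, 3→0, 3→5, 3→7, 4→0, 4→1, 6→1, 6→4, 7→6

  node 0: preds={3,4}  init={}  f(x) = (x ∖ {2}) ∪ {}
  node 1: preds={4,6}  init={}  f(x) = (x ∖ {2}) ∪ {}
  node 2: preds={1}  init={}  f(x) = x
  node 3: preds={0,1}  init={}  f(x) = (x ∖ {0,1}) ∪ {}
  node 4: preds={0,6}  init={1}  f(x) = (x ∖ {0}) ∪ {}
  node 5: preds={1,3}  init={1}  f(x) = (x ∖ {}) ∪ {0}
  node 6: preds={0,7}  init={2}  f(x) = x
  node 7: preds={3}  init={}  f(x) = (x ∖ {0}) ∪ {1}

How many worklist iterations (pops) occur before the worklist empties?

Worklist (12 pops):
  #1 pop 0: in={1} → {1} (was {}); enqueue []
  #2 pop 1: in={1,2} → {1} (was {}); enqueue []
  #3 pop 2: in={1} → {1} (was {}); enqueue []
  #4 pop 3: in={1} → {} (no change)
  #5 pop 4: in={1,2} → {1,2} (was {1}); enqueue [0,1]
  #6 pop 5: in={1} → {0,1} (was {1}); enqueue []
  #7 pop 6: in={1} → {1,2} (was {2}); enqueue [4]
  #8 pop 7: in={} → {1} (was {}); enqueue [6]
  #9 pop 0: in={1,2} → {1} (no change)
  #10 pop 1: in={1,2} → {1} (no change)
  #11 pop 4: in={1,2} → {1,2} (no change)
  #12 pop 6: in={1} → {1,2} (no change)

Fixpoint:
  val[0] = {1}
  val[1] = {1}
  val[2] = {1}
  val[3] = {}
  val[4] = {1,2}
  val[5] = {0,1}
  val[6] = {1,2}
  val[7] = {1}

12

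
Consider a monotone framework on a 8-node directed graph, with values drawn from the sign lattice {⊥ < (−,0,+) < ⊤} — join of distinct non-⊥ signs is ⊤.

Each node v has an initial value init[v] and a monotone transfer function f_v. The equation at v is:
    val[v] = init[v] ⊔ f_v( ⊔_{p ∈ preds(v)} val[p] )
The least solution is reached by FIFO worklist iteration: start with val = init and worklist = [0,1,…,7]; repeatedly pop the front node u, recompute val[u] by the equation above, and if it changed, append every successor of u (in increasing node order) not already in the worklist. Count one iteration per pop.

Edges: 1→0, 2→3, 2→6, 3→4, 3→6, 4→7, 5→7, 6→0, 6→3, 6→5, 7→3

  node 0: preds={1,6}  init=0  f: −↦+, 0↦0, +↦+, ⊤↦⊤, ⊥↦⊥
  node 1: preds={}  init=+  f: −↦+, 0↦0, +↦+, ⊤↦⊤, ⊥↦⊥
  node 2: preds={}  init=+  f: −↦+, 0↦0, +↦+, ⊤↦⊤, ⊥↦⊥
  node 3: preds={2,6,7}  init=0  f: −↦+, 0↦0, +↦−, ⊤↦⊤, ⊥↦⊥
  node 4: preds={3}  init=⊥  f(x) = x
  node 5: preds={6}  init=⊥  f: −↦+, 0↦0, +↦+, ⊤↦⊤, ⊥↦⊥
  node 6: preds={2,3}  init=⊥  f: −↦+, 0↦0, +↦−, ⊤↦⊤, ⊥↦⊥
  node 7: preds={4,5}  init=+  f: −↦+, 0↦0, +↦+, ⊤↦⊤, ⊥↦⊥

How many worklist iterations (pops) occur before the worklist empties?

Worklist (12 pops):
  #1 pop 0: in=+ → ⊤ (was 0); enqueue []
  #2 pop 1: in=⊥ → + (no change)
  #3 pop 2: in=⊥ → + (no change)
  #4 pop 3: in=+ → ⊤ (was 0); enqueue []
  #5 pop 4: in=⊤ → ⊤ (was ⊥); enqueue []
  #6 pop 5: in=⊥ → ⊥ (no change)
  #7 pop 6: in=⊤ → ⊤ (was ⊥); enqueue [0,3,5]
  #8 pop 7: in=⊤ → ⊤ (was +); enqueue []
  #9 pop 0: in=⊤ → ⊤ (no change)
  #10 pop 3: in=⊤ → ⊤ (no change)
  #11 pop 5: in=⊤ → ⊤ (was ⊥); enqueue [7]
  #12 pop 7: in=⊤ → ⊤ (no change)

Fixpoint:
  val[0] = ⊤
  val[1] = +
  val[2] = +
  val[3] = ⊤
  val[4] = ⊤
  val[5] = ⊤
  val[6] = ⊤
  val[7] = ⊤

12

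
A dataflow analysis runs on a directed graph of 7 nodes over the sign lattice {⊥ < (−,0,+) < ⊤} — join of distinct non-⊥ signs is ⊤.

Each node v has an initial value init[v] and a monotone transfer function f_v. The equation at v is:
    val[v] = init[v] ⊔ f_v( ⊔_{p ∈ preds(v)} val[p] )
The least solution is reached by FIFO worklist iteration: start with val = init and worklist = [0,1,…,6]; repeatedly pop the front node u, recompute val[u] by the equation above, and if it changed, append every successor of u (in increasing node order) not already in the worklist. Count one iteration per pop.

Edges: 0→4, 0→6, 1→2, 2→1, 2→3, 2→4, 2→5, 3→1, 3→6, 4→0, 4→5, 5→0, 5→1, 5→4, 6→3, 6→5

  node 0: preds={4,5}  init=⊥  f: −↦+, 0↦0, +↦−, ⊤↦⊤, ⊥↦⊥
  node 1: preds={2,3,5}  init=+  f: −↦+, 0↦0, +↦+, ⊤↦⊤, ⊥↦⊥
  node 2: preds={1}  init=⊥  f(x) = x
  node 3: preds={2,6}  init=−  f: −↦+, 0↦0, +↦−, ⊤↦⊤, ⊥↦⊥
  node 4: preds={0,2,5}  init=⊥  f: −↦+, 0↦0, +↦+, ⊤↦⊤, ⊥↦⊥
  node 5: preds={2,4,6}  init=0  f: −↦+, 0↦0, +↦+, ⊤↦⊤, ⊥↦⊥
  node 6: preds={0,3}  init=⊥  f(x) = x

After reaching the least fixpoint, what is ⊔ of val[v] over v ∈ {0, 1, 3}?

Iteration log — 13 steps:
  step 1. node 0  ⊔preds=0  new=0  old=⊥  +wl: 
  step 2. node 1  ⊔preds=⊤  new=⊤  old=+  +wl: 
  step 3. node 2  ⊔preds=⊤  new=⊤  old=⊥  +wl: 1
  step 4. node 3  ⊔preds=⊤  new=⊤  old=−  +wl: 
  step 5. node 4  ⊔preds=⊤  new=⊤  old=⊥  +wl: 0
  step 6. node 5  ⊔preds=⊤  new=⊤  old=0  +wl: 4
  step 7. node 6  ⊔preds=⊤  new=⊤  old=⊥  +wl: 3,5
  step 8. node 1  ⊔preds=⊤  new=⊤  stable
  step 9. node 0  ⊔preds=⊤  new=⊤  old=0  +wl: 6
  step 10. node 4  ⊔preds=⊤  new=⊤  stable
  step 11. node 3  ⊔preds=⊤  new=⊤  stable
  step 12. node 5  ⊔preds=⊤  new=⊤  stable
  step 13. node 6  ⊔preds=⊤  new=⊤  stable

Least fixpoint reached:
  node 0: ⊤
  node 1: ⊤
  node 2: ⊤
  node 3: ⊤
  node 4: ⊤
  node 5: ⊤
  node 6: ⊤

⊤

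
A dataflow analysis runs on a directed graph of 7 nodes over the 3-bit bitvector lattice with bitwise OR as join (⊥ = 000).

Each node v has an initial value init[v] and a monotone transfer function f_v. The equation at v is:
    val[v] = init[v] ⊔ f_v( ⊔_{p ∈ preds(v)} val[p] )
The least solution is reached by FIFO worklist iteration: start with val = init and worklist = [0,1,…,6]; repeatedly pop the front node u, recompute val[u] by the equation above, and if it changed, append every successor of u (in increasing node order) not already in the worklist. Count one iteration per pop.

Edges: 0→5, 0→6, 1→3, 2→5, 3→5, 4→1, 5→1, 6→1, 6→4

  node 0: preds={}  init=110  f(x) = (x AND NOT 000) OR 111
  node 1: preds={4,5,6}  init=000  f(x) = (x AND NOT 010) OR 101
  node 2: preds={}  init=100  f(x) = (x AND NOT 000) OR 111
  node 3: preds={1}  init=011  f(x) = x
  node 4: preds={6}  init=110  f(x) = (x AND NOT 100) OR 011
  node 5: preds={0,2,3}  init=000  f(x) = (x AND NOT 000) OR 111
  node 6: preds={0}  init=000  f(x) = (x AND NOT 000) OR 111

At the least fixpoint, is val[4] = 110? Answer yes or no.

Worklist (9 pops):
  #1 pop 0: in=000 → 111 (was 110); enqueue []
  #2 pop 1: in=110 → 101 (was 000); enqueue []
  #3 pop 2: in=000 → 111 (was 100); enqueue []
  #4 pop 3: in=101 → 111 (was 011); enqueue []
  #5 pop 4: in=000 → 111 (was 110); enqueue [1]
  #6 pop 5: in=111 → 111 (was 000); enqueue []
  #7 pop 6: in=111 → 111 (was 000); enqueue [4]
  #8 pop 1: in=111 → 101 (no change)
  #9 pop 4: in=111 → 111 (no change)

Fixpoint:
  val[0] = 111
  val[1] = 101
  val[2] = 111
  val[3] = 111
  val[4] = 111
  val[5] = 111
  val[6] = 111

no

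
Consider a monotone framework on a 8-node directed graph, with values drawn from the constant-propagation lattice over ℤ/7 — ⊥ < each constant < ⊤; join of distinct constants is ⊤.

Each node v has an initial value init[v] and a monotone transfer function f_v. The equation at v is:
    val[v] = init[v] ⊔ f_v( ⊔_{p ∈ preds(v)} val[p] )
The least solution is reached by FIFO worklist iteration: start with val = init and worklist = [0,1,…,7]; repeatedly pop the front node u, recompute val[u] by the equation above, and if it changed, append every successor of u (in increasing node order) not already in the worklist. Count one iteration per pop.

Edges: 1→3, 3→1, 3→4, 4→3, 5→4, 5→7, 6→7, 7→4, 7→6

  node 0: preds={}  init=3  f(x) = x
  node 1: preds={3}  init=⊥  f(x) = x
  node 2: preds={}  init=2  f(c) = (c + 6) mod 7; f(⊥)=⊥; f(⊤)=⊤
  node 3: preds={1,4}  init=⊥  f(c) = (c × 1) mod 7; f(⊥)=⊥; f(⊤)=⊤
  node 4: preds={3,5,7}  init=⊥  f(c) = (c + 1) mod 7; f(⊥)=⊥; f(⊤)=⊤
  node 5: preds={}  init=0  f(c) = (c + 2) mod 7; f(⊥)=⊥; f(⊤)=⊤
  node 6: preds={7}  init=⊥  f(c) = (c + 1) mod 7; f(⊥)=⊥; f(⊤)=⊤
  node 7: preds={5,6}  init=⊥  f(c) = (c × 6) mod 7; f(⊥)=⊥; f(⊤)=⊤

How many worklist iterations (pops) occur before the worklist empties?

Trace (19 dequeues):
  [1] u=0 | in ⊥ | out 3 | ==
  [2] u=1 | in ⊥ | out ⊥ | ==
  [3] u=2 | in ⊥ | out 2 | ==
  [4] u=3 | in ⊥ | out ⊥ | ==
  [5] u=4 | in 0 | out 1 | prev ⊥ | push {3}
  [6] u=5 | in ⊥ | out 0 | ==
  [7] u=6 | in ⊥ | out ⊥ | ==
  [8] u=7 | in 0 | out 0 | prev ⊥ | push {4,6}
  [9] u=3 | in 1 | out 1 | prev ⊥ | push {1}
  [10] u=4 | in ⊤ | out ⊤ | prev 1 | push {3}
  [11] u=6 | in 0 | out 1 | prev ⊥ | push {7}
  [12] u=1 | in 1 | out 1 | prev ⊥ | push {}
  [13] u=3 | in ⊤ | out ⊤ | prev 1 | push {1,4}
  [14] u=7 | in ⊤ | out ⊤ | prev 0 | push {6}
  [15] u=1 | in ⊤ | out ⊤ | prev 1 | push {3}
  [16] u=4 | in ⊤ | out ⊤ | ==
  [17] u=6 | in ⊤ | out ⊤ | prev 1 | push {7}
  [18] u=3 | in ⊤ | out ⊤ | ==
  [19] u=7 | in ⊤ | out ⊤ | ==

Converged values:
  [0] 3
  [1] ⊤
  [2] 2
  [3] ⊤
  [4] ⊤
  [5] 0
  [6] ⊤
  [7] ⊤

19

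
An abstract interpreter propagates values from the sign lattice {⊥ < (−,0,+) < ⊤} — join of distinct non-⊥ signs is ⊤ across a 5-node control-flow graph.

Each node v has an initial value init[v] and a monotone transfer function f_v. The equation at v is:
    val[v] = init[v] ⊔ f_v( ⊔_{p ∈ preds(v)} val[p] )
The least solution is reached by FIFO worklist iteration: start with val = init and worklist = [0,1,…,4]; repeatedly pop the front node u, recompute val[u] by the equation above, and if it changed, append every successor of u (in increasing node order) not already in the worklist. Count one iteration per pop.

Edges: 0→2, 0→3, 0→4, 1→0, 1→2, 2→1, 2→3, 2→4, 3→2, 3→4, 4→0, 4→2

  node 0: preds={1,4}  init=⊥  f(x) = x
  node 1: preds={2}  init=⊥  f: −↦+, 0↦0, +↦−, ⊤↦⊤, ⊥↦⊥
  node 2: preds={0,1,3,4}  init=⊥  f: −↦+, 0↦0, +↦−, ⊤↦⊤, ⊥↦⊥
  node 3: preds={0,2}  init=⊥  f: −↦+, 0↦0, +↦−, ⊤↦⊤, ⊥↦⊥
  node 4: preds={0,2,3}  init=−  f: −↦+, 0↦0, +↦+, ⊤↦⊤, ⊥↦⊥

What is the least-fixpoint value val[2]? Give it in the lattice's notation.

Trace (13 dequeues):
  [1] u=0 | in − | out − | prev ⊥ | push {}
  [2] u=1 | in ⊥ | out ⊥ | ==
  [3] u=2 | in − | out + | prev ⊥ | push {1}
  [4] u=3 | in ⊤ | out ⊤ | prev ⊥ | push {2}
  [5] u=4 | in ⊤ | out ⊤ | prev − | push {0}
  [6] u=1 | in + | out − | prev ⊥ | push {}
  [7] u=2 | in ⊤ | out ⊤ | prev + | push {1,3,4}
  [8] u=0 | in ⊤ | out ⊤ | prev − | push {2}
  [9] u=1 | in ⊤ | out ⊤ | prev − | push {0}
  [10] u=3 | in ⊤ | out ⊤ | ==
  [11] u=4 | in ⊤ | out ⊤ | ==
  [12] u=2 | in ⊤ | out ⊤ | ==
  [13] u=0 | in ⊤ | out ⊤ | ==

Converged values:
  [0] ⊤
  [1] ⊤
  [2] ⊤
  [3] ⊤
  [4] ⊤

⊤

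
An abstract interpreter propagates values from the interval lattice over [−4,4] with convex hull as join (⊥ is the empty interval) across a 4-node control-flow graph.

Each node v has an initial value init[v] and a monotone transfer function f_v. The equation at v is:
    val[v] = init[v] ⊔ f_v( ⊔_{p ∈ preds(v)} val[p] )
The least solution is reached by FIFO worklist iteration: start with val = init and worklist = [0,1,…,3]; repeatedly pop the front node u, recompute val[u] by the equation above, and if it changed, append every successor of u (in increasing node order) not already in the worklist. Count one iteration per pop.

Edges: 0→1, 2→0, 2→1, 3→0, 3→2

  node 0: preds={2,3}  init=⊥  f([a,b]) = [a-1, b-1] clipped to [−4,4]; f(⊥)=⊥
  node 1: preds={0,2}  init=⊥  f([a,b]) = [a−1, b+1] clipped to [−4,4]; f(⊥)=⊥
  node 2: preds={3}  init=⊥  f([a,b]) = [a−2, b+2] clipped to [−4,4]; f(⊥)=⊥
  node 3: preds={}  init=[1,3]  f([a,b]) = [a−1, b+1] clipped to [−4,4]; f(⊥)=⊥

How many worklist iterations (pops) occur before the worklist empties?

6

Worklist (6 pops):
  #1 pop 0: in=[1,3] → [0,2] (was ⊥); enqueue []
  #2 pop 1: in=[0,2] → [-1,3] (was ⊥); enqueue []
  #3 pop 2: in=[1,3] → [-1,4] (was ⊥); enqueue [0,1]
  #4 pop 3: in=⊥ → [1,3] (no change)
  #5 pop 0: in=[-1,4] → [-2,3] (was [0,2]); enqueue []
  #6 pop 1: in=[-2,4] → [-3,4] (was [-1,3]); enqueue []

Fixpoint:
  val[0] = [-2,3]
  val[1] = [-3,4]
  val[2] = [-1,4]
  val[3] = [1,3]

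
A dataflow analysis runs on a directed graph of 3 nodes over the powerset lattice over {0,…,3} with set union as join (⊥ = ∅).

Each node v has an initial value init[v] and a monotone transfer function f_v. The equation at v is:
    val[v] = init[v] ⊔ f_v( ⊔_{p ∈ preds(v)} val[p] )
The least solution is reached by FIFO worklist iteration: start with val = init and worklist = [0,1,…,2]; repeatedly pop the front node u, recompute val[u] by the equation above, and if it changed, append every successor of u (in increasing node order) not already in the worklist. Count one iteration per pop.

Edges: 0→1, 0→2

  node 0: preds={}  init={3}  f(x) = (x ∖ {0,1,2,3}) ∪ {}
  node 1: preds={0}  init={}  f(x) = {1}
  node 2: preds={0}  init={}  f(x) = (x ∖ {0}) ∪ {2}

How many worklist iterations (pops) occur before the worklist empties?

3

Trace (3 dequeues):
  [1] u=0 | in {} | out {3} | ==
  [2] u=1 | in {3} | out {1} | prev {} | push {}
  [3] u=2 | in {3} | out {2,3} | prev {} | push {}

Converged values:
  [0] {3}
  [1] {1}
  [2] {2,3}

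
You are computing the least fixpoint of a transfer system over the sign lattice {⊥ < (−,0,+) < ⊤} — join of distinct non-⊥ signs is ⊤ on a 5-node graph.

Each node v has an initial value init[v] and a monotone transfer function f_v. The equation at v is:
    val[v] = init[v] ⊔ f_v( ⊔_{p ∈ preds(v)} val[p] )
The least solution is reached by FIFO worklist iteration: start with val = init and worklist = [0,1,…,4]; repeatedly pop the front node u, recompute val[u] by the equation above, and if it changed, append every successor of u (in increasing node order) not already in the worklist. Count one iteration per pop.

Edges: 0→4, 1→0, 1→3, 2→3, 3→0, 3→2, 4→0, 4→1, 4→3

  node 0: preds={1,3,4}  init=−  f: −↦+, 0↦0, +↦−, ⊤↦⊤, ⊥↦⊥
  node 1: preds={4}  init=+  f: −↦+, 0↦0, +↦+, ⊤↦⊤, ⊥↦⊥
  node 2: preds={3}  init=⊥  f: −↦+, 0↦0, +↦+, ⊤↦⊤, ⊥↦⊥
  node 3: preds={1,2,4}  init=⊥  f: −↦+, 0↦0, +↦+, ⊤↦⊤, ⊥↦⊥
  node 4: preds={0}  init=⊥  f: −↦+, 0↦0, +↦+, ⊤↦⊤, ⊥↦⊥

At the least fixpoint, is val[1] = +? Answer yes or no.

yes

Worklist (9 pops):
  #1 pop 0: in=+ → − (no change)
  #2 pop 1: in=⊥ → + (no change)
  #3 pop 2: in=⊥ → ⊥ (no change)
  #4 pop 3: in=+ → + (was ⊥); enqueue [0,2]
  #5 pop 4: in=− → + (was ⊥); enqueue [1,3]
  #6 pop 0: in=+ → − (no change)
  #7 pop 2: in=+ → + (was ⊥); enqueue []
  #8 pop 1: in=+ → + (no change)
  #9 pop 3: in=+ → + (no change)

Fixpoint:
  val[0] = −
  val[1] = +
  val[2] = +
  val[3] = +
  val[4] = +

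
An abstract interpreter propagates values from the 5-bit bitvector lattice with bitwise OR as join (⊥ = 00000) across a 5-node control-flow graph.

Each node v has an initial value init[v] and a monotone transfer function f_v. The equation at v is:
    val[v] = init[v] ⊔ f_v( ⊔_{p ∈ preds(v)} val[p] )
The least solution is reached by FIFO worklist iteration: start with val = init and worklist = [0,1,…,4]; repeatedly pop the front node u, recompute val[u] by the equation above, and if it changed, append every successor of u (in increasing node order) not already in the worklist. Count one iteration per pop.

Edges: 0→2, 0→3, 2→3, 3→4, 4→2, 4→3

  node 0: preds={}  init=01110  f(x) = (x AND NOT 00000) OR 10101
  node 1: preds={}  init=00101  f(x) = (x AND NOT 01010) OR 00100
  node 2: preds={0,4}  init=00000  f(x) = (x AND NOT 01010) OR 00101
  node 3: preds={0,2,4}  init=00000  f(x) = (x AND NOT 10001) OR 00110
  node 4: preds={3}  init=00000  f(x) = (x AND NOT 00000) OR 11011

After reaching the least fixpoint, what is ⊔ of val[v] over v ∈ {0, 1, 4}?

Iteration log — 7 steps:
  step 1. node 0  ⊔preds=00000  new=11111  old=01110  +wl: 
  step 2. node 1  ⊔preds=00000  new=00101  stable
  step 3. node 2  ⊔preds=11111  new=10101  old=00000  +wl: 
  step 4. node 3  ⊔preds=11111  new=01110  old=00000  +wl: 
  step 5. node 4  ⊔preds=01110  new=11111  old=00000  +wl: 2,3
  step 6. node 2  ⊔preds=11111  new=10101  stable
  step 7. node 3  ⊔preds=11111  new=01110  stable

Least fixpoint reached:
  node 0: 11111
  node 1: 00101
  node 2: 10101
  node 3: 01110
  node 4: 11111

11111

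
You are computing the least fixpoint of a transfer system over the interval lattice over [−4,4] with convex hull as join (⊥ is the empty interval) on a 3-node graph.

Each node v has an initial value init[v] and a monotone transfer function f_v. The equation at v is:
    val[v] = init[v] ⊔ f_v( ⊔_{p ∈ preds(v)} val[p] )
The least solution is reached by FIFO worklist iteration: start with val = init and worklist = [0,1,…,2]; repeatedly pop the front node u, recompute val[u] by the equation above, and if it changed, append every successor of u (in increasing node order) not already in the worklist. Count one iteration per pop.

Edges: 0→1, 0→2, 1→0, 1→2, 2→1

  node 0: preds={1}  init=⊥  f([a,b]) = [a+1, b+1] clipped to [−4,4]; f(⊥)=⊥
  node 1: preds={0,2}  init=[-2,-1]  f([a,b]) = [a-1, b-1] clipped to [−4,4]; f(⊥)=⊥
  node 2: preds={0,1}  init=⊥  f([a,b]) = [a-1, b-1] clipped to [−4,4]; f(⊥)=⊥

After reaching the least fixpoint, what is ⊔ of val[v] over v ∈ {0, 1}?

Worklist (7 pops):
  #1 pop 0: in=[-2,-1] → [-1,0] (was ⊥); enqueue []
  #2 pop 1: in=[-1,0] → [-2,-1] (no change)
  #3 pop 2: in=[-2,0] → [-3,-1] (was ⊥); enqueue [1]
  #4 pop 1: in=[-3,0] → [-4,-1] (was [-2,-1]); enqueue [0,2]
  #5 pop 0: in=[-4,-1] → [-3,0] (was [-1,0]); enqueue [1]
  #6 pop 2: in=[-4,0] → [-4,-1] (was [-3,-1]); enqueue []
  #7 pop 1: in=[-4,0] → [-4,-1] (no change)

Fixpoint:
  val[0] = [-3,0]
  val[1] = [-4,-1]
  val[2] = [-4,-1]

[-4,0]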